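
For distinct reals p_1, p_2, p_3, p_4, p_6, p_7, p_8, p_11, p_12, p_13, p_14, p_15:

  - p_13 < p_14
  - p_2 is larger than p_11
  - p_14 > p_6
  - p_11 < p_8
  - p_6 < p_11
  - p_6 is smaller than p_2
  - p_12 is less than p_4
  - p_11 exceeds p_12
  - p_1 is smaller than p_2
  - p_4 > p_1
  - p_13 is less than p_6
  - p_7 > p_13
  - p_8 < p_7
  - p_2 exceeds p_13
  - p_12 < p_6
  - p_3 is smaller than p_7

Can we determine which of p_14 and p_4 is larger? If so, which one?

Following every chain through p_14: below p_14 we get p_13, p_12, p_6.
p_4 is not reached, and no chain runs the other way from p_4 to p_14.
So the given relations leave the order of p_14 and p_4 undetermined.

undetermined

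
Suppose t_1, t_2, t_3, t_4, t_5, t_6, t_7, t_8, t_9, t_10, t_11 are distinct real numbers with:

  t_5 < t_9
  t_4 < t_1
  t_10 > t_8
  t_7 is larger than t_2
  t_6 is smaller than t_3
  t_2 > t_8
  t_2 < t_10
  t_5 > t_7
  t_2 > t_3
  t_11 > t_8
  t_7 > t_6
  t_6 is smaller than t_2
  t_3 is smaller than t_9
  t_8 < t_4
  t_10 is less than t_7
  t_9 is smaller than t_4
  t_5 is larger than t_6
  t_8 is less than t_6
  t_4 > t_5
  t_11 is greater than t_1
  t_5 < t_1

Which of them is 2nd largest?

t_1

Piecing the relations together gives one ordering: t_8 < t_6 < t_3 < t_2 < t_10 < t_7 < t_5 < t_9 < t_4 < t_1 < t_11.
The 2nd largest is t_1.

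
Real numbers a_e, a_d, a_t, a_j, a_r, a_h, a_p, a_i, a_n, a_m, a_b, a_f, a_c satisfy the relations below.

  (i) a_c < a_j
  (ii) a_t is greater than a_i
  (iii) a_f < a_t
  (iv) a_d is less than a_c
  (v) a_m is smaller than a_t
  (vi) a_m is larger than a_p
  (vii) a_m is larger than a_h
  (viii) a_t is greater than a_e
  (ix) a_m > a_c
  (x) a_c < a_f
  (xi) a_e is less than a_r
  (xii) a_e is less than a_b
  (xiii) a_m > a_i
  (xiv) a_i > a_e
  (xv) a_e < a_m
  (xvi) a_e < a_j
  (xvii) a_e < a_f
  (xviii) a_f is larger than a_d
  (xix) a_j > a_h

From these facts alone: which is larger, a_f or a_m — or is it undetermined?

undetermined

Following every chain through a_m: above a_m we get a_t; below a_m we get a_p, a_e, a_d, a_h, a_c, a_i.
a_f is not reached, and no chain runs the other way from a_f to a_m.
So the given relations leave the order of a_m and a_f undetermined.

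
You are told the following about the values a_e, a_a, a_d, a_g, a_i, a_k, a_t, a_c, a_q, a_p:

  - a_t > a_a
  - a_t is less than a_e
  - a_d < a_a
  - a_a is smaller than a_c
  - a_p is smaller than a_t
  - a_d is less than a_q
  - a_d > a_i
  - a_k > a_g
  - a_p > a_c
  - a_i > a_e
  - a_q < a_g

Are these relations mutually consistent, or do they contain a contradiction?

inconsistent

We have a_d < a_a stated directly, yet also a_a < a_c < a_p < a_t < a_e < a_i < a_d by chaining the others — so a_a < a_d. Contradiction.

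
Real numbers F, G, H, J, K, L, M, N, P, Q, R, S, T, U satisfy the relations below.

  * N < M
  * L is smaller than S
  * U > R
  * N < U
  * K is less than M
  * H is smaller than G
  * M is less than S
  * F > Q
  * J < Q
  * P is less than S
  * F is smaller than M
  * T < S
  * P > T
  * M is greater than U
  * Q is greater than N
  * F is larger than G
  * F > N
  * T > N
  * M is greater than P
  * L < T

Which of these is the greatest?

L is not greatest since L < T; K is not greatest since K < M; H is not greatest since H < G; J is not greatest since J < Q; N is not greatest since N < U; G is not greatest since G < F; Q is not greatest since Q < F; T is not greatest since T < S; R is not greatest since R < U; U is not greatest since U < M; F is not greatest since F < M; P is not greatest since P < S; M is not greatest since M < S.
Only S has nothing above it, so S is the greatest.

S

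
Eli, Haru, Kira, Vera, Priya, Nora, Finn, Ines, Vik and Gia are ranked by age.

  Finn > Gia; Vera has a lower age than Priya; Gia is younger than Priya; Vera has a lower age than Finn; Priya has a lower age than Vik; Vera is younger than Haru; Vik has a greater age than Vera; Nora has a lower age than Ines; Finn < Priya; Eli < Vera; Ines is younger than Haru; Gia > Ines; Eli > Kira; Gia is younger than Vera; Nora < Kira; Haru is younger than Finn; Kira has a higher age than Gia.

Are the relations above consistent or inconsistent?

consistent

The single ordering Nora < Ines < Gia < Kira < Eli < Vera < Haru < Finn < Priya < Vik satisfies every listed relation, so no contradiction arises.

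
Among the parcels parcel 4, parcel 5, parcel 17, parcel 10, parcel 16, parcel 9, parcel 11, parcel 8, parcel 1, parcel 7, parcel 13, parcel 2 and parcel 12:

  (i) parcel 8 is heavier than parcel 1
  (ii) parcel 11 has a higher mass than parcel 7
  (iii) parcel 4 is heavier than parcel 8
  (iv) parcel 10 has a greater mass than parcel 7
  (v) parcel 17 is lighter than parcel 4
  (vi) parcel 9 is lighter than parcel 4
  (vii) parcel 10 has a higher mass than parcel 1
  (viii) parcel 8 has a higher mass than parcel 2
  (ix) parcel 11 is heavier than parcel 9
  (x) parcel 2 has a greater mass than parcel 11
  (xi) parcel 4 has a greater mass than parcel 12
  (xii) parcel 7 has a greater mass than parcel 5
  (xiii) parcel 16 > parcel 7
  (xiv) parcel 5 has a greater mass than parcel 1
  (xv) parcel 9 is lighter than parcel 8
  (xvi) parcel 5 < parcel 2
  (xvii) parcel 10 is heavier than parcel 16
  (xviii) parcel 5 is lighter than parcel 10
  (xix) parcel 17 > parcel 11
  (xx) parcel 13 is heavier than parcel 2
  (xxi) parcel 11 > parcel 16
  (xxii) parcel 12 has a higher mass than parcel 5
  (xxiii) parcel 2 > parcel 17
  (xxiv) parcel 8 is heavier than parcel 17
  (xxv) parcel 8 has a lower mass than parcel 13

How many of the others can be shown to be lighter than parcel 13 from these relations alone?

9

Directly below parcel 13: parcel 2, parcel 8.
One step further: parcel 1, parcel 5, parcel 9, parcel 11, parcel 17 (7 so far).
One step further: parcel 7, parcel 16 (9 so far).
Nothing else is reachable below parcel 13; 9 in all.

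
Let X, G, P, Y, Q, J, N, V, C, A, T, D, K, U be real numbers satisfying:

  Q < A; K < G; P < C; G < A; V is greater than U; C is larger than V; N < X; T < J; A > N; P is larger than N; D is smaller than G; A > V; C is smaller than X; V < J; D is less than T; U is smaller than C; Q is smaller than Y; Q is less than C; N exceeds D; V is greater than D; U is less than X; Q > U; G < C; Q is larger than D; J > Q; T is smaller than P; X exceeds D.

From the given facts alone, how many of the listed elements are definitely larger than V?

From V the given relations immediately reach J, C, A.
From those, X — 4 in total.
No other element is forced above V by the given relations, so the count is 4.

4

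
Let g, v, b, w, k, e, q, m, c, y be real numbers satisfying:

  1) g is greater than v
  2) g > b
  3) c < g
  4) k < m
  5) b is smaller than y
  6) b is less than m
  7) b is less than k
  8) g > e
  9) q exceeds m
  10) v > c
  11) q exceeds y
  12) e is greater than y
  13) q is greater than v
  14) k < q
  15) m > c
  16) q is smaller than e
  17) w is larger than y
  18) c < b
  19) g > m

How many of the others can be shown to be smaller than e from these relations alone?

7

The elements the relations force below e are c, b, k, y, v, m, q — no chain reaches any other.
That is 7.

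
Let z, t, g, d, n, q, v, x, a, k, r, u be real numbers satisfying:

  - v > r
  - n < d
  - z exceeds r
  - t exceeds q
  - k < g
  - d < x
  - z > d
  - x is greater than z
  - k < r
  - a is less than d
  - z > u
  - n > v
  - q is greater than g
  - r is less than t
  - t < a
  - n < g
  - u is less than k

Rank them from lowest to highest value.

u < k < r < v < n < g < q < t < a < d < z < x

The consecutive links are each given: u < k; k < r; r < v; v < n; n < g; g < q; q < t; t < a; a < d; d < z; z < x.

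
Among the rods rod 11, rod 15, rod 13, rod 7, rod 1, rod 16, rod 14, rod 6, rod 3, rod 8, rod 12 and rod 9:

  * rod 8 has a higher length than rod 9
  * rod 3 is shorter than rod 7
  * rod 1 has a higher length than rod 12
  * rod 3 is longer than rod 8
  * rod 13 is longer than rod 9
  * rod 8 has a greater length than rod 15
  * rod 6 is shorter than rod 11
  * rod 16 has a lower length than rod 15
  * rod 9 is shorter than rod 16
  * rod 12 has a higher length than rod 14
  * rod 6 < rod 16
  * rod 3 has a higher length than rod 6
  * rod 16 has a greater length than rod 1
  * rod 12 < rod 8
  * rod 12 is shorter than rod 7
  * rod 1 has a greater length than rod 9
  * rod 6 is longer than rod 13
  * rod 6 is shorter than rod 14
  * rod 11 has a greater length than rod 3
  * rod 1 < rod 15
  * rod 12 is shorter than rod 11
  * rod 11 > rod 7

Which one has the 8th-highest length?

rod 12

Chaining the given pairs: rod 9 < rod 13 < rod 6 < rod 14 < rod 12 < rod 1 < rod 16 < rod 15 < rod 8 < rod 3 < rod 7 < rod 11.
The 8th largest is rod 12.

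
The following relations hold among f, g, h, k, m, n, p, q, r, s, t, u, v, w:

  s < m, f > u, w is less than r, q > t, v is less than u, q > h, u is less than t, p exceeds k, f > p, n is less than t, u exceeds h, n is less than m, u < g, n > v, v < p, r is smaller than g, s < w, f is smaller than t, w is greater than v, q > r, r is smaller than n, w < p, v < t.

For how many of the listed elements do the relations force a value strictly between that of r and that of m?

1

Chaining upward from r reaches: n, g, t, q.
Chaining downward from m reaches: s, v, w, n.
Strictly between r and m are those in both lists: n — 1 element.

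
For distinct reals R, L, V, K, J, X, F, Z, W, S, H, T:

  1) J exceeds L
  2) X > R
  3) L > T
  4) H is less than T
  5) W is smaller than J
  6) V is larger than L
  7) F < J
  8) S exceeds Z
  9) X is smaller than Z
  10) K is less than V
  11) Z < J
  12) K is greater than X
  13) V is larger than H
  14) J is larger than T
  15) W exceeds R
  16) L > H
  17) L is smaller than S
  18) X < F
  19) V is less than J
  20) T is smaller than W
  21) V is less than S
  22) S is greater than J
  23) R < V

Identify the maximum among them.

S

H is not greatest since H < V; R is not greatest since R < X; X is not greatest since X < Z; K is not greatest since K < V; T is not greatest since T < L; Z is not greatest since Z < J; L is not greatest since L < S; V is not greatest since V < J; W is not greatest since W < J; F is not greatest since F < J; J is not greatest since J < S.
Only S has nothing above it, so S is the maximum.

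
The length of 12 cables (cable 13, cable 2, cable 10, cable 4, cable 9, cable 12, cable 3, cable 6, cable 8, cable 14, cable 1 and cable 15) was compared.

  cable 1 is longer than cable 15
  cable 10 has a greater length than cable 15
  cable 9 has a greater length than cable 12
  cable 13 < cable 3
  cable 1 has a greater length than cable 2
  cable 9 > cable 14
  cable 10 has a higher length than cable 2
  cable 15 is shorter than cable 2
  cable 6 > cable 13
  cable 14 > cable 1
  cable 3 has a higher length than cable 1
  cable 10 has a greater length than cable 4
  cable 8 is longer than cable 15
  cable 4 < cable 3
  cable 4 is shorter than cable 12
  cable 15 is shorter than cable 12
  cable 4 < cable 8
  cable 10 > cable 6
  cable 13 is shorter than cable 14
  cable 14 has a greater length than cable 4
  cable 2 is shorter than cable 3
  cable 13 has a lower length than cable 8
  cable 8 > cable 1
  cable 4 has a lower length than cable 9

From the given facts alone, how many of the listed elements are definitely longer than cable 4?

Directly above cable 4: cable 3, cable 12, cable 14, cable 10, cable 8, cable 9.
No other element is forced above cable 4 by the given relations, so the count is 6.

6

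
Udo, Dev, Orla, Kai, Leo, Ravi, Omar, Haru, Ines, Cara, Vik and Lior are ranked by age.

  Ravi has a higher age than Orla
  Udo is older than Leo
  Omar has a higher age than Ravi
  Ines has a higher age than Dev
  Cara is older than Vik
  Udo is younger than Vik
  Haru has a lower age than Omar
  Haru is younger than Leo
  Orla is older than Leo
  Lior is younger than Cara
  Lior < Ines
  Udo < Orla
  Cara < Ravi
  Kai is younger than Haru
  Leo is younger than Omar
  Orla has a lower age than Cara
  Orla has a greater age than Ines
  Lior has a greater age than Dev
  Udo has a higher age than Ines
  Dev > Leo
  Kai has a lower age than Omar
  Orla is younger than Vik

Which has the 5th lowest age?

Lior

The consecutive relations fix a unique order: Kai < Haru < Leo < Dev < Lior < Ines < Udo < Orla < Vik < Cara < Ravi < Omar.
Counting 5 from the smallest end gives Lior.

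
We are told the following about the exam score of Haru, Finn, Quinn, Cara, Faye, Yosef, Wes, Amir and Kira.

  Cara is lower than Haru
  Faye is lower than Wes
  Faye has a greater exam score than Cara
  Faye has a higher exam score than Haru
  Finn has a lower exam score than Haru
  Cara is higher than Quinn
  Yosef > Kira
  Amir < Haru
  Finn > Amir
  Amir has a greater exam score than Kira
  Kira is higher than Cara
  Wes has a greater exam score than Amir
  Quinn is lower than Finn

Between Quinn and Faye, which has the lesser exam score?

Quinn < Cara and Cara < Kira give Quinn < Kira.
Then Kira < Amir extends the chain to Amir.
Then Amir < Finn extends the chain to Finn.
Then Finn < Haru extends the chain to Haru.
Then Haru < Faye extends the chain to Faye.
So Quinn < Faye; Quinn is the lower of the two.

Quinn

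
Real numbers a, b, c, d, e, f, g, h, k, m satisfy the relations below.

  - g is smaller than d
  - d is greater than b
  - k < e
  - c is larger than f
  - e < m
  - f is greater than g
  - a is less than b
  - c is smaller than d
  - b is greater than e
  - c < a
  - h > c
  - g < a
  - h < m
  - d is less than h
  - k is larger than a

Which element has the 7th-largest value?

The consecutive relations fix a unique order: g < f < c < a < k < e < b < d < h < m.
Counting 7 from the largest end gives a.

a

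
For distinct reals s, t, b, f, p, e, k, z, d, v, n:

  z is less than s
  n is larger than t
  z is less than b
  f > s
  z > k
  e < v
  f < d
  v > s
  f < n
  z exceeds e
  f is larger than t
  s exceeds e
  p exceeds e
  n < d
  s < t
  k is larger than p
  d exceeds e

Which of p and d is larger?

p < k < z < s < t < f < d, by transitivity through k, z, s, t, f.
So p < d; d is the larger of the two.

d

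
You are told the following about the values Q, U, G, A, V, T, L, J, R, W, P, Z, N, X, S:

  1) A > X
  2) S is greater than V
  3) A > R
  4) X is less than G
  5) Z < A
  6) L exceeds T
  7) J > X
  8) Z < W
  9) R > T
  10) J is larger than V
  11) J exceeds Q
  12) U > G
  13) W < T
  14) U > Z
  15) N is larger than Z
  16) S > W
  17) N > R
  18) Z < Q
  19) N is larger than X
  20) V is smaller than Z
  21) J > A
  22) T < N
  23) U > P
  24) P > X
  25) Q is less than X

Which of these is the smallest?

Chaining upward from V: directly above it, Z, S, J; then Q, W, A, N, U; then X, T; then R, P, G, L.
That covers every other element, and nothing is given below V, so V is the smallest.

V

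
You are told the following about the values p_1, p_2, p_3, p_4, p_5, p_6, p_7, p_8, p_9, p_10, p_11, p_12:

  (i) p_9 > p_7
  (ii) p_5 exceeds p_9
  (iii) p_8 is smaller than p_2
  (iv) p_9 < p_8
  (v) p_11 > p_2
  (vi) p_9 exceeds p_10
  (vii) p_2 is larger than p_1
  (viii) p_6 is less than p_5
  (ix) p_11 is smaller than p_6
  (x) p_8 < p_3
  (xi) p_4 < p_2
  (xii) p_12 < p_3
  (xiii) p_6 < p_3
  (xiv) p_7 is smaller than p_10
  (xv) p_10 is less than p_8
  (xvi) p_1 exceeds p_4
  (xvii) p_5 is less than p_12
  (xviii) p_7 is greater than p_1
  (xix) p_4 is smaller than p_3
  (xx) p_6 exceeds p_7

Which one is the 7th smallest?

Piecing the relations together gives one ordering: p_4 < p_1 < p_7 < p_10 < p_9 < p_8 < p_2 < p_11 < p_6 < p_5 < p_12 < p_3.
Counting 7 from the smallest end gives p_2.

p_2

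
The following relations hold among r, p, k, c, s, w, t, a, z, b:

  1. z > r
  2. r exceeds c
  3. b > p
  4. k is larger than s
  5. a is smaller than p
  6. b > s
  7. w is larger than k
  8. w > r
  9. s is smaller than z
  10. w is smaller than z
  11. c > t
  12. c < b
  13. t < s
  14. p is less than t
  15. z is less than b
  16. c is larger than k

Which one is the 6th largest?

k

The consecutive relations fix a unique order: a < p < t < s < k < c < r < w < z < b.
Counting 6 from the largest end gives k.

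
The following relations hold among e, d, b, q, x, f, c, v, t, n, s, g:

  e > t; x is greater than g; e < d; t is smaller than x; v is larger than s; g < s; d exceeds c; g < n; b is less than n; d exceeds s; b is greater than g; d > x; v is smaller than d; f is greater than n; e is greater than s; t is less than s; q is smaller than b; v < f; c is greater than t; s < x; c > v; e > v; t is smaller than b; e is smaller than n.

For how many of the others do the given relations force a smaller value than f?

8

Directly below f: v, n.
One step further: g, s, b, e (6 so far).
One step further: t, q (8 so far).
No other element is forced below f by the given relations, so the count is 8.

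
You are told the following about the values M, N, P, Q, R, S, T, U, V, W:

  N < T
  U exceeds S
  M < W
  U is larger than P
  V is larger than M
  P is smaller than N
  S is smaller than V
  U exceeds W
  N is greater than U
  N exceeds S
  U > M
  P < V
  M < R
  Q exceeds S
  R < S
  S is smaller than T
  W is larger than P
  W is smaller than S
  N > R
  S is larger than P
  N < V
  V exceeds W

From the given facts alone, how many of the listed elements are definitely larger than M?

Directly above M: R, W, U, V.
One step further: S, N (6 so far).
One step further: T, Q (8 so far).
No other element is forced above M by the given relations, so the count is 8.

8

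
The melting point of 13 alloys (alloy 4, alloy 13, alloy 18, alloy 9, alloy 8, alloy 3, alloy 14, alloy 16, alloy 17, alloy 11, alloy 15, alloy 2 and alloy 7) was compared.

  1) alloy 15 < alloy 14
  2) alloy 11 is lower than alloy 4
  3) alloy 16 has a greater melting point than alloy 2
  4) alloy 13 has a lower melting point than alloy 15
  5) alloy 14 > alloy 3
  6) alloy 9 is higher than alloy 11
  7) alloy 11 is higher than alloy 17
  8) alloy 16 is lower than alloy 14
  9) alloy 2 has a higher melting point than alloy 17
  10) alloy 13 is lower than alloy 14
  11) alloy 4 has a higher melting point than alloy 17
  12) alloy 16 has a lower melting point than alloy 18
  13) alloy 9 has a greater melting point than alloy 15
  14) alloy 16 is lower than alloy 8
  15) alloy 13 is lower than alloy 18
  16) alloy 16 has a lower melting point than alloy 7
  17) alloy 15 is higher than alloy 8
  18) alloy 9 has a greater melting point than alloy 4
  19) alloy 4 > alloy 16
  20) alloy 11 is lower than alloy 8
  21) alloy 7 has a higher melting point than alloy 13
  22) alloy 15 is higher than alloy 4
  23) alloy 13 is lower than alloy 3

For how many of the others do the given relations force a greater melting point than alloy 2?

The elements the relations force above alloy 2 are alloy 16, alloy 18, alloy 4, alloy 8, alloy 7, alloy 15, alloy 9, alloy 14 — no chain reaches any other.
That is 8.

8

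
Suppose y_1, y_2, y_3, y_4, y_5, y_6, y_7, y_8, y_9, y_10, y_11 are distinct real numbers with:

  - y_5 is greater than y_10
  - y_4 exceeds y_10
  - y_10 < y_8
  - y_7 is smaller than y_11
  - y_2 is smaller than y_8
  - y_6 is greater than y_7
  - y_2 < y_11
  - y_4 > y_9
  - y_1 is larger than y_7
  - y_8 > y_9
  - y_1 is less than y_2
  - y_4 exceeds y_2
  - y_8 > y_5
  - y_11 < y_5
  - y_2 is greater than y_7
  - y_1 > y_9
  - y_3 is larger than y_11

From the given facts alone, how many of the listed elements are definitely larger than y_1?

The elements the relations force above y_1 are y_2, y_4, y_11, y_3, y_5, y_8 — no chain reaches any other.
That is 6.

6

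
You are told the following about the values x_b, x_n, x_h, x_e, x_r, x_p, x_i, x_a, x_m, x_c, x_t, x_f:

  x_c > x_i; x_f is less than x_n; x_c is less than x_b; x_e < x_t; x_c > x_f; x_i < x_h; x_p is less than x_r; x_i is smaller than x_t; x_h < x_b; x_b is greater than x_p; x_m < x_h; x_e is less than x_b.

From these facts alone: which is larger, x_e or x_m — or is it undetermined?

Following every chain through x_m: above x_m we get x_h, x_b.
x_e is not reached, and no chain runs the other way from x_e to x_m.
So the given relations leave the order of x_m and x_e undetermined.

undetermined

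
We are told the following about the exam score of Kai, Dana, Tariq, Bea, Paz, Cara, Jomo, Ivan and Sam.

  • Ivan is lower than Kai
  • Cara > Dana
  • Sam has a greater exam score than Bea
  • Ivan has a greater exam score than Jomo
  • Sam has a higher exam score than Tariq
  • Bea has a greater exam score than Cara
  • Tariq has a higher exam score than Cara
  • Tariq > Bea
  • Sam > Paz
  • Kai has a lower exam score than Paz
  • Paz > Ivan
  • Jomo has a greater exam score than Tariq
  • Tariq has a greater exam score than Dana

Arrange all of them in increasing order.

Each adjacent pair is fixed by a given relation: Dana < Cara; Cara < Bea; Bea < Tariq; Tariq < Jomo; Jomo < Ivan; Ivan < Kai; Kai < Paz; Paz < Sam. Chaining them end to end gives the full order.

Dana < Cara < Bea < Tariq < Jomo < Ivan < Kai < Paz < Sam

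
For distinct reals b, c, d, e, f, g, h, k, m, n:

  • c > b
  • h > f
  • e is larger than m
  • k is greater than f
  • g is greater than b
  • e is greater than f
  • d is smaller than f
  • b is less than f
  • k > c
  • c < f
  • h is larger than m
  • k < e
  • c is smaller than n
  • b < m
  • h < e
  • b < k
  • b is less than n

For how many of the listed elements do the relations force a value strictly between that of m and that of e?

1

The relations place m below e. An element lies strictly between them when it is forced above m and also forced below e.
Above m: {h}. Below e: {d, b, c, f, h, k}.
Intersection: {h} — 1.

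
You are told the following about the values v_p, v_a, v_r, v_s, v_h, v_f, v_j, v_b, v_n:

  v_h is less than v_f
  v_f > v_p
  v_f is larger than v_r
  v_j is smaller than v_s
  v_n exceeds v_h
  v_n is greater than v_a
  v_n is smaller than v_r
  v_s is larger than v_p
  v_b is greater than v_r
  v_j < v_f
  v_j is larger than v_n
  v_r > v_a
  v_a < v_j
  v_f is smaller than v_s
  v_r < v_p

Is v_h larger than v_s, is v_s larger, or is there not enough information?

v_h < v_n < v_r < v_f < v_s, by transitivity through v_n, v_r, v_f.
So v_s is larger.

v_s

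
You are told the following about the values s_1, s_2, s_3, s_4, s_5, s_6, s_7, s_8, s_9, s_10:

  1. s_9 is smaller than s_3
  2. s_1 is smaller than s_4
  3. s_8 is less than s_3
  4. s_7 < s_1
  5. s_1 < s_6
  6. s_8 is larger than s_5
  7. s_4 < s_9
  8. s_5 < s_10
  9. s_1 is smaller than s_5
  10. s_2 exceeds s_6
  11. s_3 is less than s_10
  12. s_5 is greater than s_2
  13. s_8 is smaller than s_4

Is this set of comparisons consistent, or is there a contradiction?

Every relation is compatible with s_7 < s_1 < s_6 < s_2 < s_5 < s_8 < s_4 < s_9 < s_3 < s_10; the set is consistent.

consistent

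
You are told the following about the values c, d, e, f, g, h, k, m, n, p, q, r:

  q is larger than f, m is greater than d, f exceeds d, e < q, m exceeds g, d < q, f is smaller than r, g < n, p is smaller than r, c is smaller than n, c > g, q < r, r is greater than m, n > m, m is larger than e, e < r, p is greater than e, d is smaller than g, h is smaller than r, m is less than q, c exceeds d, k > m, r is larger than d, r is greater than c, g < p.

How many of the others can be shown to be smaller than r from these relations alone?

9

From r the given relations immediately reach d, h, e, m, p, c, f, q.
From those, g — 9 in total.
Nothing else is reachable below r; 9 in all.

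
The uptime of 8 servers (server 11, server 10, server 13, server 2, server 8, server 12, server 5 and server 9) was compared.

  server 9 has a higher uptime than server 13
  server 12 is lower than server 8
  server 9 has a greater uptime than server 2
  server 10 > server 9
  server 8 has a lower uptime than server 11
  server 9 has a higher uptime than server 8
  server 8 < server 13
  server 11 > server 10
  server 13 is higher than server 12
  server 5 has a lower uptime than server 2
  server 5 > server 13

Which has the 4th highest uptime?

The consecutive relations fix a unique order: server 12 < server 8 < server 13 < server 5 < server 2 < server 9 < server 10 < server 11.
The 4th largest is server 2.

server 2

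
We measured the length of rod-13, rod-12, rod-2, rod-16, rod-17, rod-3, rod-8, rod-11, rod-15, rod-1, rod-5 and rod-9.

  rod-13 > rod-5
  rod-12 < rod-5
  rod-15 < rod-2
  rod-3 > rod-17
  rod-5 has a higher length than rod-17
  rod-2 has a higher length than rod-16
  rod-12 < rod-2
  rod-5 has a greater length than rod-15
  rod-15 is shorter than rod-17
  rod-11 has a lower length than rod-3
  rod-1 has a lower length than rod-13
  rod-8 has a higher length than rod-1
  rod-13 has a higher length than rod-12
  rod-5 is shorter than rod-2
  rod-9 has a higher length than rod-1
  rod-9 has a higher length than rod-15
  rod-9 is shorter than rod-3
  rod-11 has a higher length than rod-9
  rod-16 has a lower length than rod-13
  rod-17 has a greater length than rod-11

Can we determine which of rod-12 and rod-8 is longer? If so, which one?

Following every chain through rod-12: above rod-12 we get rod-5, rod-13, rod-2.
rod-8 is not reached, and no chain runs the other way from rod-8 to rod-12.
So the given relations leave the order of rod-12 and rod-8 undetermined.

undetermined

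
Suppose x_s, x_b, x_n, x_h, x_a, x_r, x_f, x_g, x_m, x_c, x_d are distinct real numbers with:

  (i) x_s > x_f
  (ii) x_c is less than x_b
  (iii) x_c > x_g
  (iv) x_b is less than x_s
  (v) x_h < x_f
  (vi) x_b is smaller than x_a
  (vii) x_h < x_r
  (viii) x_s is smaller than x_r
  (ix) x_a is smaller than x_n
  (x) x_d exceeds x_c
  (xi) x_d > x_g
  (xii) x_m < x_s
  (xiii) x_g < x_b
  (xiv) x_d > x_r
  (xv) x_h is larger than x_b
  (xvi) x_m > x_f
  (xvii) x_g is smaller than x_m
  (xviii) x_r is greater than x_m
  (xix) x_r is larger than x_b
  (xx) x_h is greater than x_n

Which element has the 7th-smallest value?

Chaining the given pairs: x_g < x_c < x_b < x_a < x_n < x_h < x_f < x_m < x_s < x_r < x_d.
Counting 7 from the smallest end gives x_f.

x_f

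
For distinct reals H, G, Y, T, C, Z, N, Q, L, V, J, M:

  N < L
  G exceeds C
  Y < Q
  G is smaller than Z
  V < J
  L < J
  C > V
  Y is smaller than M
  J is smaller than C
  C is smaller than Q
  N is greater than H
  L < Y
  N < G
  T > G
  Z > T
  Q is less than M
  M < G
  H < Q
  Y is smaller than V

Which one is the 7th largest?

The consecutive relations fix a unique order: H < N < L < Y < V < J < C < Q < M < G < T < Z.
The 7th largest is J.

J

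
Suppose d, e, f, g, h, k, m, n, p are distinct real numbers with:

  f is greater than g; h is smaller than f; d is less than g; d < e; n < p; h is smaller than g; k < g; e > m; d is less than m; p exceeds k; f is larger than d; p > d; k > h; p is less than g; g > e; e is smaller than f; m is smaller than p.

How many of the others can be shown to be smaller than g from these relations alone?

From g the given relations immediately reach h, k, d, p, e.
From those, n, m — 7 in total.
Nothing else is reachable below g; 7 in all.

7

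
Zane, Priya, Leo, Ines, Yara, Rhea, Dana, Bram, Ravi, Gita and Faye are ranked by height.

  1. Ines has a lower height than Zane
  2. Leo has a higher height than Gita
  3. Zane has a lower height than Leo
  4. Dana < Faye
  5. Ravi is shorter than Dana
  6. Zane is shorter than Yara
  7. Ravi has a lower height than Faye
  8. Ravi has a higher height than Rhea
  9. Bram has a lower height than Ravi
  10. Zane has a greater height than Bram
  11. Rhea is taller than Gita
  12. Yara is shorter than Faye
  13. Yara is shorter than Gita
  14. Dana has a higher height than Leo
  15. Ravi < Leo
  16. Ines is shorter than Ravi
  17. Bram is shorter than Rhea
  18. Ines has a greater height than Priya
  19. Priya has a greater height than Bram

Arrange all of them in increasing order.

Bram < Priya < Ines < Zane < Yara < Gita < Rhea < Ravi < Leo < Dana < Faye

Each adjacent pair is fixed by a given relation: Bram < Priya; Priya < Ines; Ines < Zane; Zane < Yara; Yara < Gita; Gita < Rhea; Rhea < Ravi; Ravi < Leo; Leo < Dana; Dana < Faye. Chaining them end to end gives the full order.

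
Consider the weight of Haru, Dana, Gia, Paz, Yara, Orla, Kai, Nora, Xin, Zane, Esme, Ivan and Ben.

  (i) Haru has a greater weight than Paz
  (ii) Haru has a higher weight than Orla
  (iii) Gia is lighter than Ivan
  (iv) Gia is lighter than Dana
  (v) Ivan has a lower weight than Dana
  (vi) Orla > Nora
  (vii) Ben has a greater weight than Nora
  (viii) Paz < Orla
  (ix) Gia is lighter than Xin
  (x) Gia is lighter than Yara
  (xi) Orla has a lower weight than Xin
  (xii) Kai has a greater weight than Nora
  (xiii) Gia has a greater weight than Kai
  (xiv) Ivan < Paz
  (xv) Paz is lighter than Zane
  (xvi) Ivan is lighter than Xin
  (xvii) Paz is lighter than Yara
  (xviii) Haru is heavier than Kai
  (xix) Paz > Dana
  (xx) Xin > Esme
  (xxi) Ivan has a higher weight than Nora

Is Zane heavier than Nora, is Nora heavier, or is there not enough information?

Nora < Kai and Kai < Gia give Nora < Gia.
With Gia < Ivan: Nora < Kai < Gia < Ivan.
Then Ivan < Dana extends the chain to Dana.
With Dana < Paz: Nora < Kai < Gia < Ivan < Dana < Paz.
With Paz < Zane: Nora < Kai < Gia < Ivan < Dana < Paz < Zane.
So Zane is heavier.

Zane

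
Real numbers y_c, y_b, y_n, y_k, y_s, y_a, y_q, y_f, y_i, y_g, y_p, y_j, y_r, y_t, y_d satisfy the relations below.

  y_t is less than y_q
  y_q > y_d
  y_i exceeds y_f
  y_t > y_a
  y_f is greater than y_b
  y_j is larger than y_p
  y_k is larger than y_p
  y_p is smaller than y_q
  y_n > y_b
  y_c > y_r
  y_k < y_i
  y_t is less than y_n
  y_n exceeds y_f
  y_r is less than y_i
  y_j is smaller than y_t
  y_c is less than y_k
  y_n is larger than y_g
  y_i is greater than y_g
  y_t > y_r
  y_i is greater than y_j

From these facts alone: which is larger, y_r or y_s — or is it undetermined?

undetermined

Following every chain through y_s: nothing is chained to y_s.
y_r is not reached, and no chain runs the other way from y_r to y_s.
So the given relations leave the order of y_s and y_r undetermined.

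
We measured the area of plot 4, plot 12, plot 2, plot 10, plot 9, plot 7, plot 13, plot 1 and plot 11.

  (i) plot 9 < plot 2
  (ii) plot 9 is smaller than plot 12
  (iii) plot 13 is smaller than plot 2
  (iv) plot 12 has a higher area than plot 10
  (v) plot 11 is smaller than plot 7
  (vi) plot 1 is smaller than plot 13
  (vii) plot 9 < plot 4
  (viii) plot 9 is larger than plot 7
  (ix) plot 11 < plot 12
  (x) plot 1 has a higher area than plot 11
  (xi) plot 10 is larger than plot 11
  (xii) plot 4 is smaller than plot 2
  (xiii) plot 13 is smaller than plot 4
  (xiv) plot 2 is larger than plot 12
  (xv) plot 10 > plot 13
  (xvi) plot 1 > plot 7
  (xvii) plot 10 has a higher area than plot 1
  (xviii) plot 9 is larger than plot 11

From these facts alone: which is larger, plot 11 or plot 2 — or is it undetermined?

plot 2

plot 11 < plot 7 < plot 1 < plot 10 < plot 12 < plot 2, by transitivity through plot 7, plot 1, plot 10, plot 12.
So plot 2 is larger.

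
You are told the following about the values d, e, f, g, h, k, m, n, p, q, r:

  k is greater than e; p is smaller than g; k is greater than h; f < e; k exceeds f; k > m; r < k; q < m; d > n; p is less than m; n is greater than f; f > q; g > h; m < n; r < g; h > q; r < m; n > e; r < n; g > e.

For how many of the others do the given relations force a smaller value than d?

7

The elements the relations force below d are q, r, f, e, p, m, n — no chain reaches any other.
That is 7.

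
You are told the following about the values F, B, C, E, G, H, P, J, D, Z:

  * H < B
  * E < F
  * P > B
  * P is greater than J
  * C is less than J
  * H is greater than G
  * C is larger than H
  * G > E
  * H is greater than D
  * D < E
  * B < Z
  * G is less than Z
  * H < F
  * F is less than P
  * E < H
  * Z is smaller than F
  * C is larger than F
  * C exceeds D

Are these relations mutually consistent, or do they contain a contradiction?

Every relation is compatible with D < E < G < H < B < Z < F < C < J < P; the set is consistent.

consistent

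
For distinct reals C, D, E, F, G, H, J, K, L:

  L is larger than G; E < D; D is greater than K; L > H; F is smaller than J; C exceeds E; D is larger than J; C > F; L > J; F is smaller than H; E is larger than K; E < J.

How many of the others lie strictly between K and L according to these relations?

Chaining upward from K reaches: E, J, D, C.
Chaining downward from L reaches: F, H, G, E, J.
Strictly between K and L are those in both lists: E, J — 2 elements.

2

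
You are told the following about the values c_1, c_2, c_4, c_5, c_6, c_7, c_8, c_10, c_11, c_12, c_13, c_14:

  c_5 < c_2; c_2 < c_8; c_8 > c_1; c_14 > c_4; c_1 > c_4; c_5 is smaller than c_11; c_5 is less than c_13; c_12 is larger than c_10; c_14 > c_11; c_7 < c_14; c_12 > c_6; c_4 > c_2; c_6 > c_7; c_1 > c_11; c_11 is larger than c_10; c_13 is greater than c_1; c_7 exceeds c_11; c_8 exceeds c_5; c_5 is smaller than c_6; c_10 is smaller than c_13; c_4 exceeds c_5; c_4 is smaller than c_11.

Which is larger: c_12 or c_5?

c_5 < c_2 and c_2 < c_4 give c_5 < c_4.
With c_4 < c_11: c_5 < c_2 < c_4 < c_11.
Then c_11 < c_7 extends the chain to c_7.
Then c_7 < c_6 extends the chain to c_6.
Then c_6 < c_12 extends the chain to c_12.
So c_5 < c_12; c_12 is the larger of the two.

c_12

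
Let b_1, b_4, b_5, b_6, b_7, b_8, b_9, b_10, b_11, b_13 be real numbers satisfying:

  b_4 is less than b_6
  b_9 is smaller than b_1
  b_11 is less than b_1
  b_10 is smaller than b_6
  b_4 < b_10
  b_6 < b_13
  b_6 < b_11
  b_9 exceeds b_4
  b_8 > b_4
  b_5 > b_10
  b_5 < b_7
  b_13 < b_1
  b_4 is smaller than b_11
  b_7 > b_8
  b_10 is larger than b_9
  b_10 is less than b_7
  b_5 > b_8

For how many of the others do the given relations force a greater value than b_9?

The elements the relations force above b_9 are b_10, b_6, b_13, b_5, b_11, b_1, b_7 — no chain reaches any other.
That is 7.

7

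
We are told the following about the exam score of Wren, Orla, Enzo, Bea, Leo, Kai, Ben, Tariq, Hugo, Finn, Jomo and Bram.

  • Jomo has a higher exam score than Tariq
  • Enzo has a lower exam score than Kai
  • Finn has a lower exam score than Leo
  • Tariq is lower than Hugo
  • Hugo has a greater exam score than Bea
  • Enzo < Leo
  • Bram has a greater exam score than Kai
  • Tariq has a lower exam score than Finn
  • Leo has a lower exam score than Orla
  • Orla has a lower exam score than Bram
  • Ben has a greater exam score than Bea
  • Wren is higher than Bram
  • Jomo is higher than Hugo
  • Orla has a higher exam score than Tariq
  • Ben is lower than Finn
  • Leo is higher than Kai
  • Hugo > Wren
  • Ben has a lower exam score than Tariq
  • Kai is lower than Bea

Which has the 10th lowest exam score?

The consecutive relations fix a unique order: Enzo < Kai < Bea < Ben < Tariq < Finn < Leo < Orla < Bram < Wren < Hugo < Jomo.
The 10th smallest is Wren.

Wren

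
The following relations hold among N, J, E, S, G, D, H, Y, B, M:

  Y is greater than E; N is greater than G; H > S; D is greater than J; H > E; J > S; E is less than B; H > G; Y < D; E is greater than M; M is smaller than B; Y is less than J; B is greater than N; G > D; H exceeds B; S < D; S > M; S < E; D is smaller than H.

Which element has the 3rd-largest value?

The consecutive relations fix a unique order: M < S < E < Y < J < D < G < N < B < H.
Counting 3 from the largest end gives N.

N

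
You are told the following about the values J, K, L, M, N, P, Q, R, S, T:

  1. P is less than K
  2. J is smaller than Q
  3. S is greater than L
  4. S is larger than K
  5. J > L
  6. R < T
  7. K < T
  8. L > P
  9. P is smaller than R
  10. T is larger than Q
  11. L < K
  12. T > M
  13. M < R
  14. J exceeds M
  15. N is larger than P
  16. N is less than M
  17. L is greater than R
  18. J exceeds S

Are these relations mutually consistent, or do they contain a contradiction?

The single ordering P < N < M < R < L < K < S < J < Q < T satisfies every listed relation, so no contradiction arises.

consistent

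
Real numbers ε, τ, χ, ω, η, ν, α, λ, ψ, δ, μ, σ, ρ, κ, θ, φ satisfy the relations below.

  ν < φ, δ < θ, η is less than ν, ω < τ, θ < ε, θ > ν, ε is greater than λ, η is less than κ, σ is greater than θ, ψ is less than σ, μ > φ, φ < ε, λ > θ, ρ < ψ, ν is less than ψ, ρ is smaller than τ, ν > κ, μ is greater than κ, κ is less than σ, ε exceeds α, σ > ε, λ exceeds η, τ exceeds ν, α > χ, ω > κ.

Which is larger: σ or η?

η < κ and κ < ν give η < ν.
With ν < θ: η < κ < ν < θ.
With θ < λ: η < κ < ν < θ < λ.
With λ < ε: η < κ < ν < θ < λ < ε.
With ε < σ: η < κ < ν < θ < λ < ε < σ.
So η < σ; σ is the larger of the two.

σ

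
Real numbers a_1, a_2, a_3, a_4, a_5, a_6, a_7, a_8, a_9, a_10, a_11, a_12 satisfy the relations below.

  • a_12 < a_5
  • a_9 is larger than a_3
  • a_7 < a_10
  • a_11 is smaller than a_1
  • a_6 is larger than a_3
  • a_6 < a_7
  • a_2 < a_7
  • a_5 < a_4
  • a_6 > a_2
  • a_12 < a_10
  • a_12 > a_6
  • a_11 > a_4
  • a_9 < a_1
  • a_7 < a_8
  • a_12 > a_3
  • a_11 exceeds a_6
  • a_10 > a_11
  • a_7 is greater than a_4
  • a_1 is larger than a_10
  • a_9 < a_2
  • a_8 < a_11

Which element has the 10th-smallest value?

Chaining the given pairs: a_3 < a_9 < a_2 < a_6 < a_12 < a_5 < a_4 < a_7 < a_8 < a_11 < a_10 < a_1.
Counting 10 from the smallest end gives a_11.

a_11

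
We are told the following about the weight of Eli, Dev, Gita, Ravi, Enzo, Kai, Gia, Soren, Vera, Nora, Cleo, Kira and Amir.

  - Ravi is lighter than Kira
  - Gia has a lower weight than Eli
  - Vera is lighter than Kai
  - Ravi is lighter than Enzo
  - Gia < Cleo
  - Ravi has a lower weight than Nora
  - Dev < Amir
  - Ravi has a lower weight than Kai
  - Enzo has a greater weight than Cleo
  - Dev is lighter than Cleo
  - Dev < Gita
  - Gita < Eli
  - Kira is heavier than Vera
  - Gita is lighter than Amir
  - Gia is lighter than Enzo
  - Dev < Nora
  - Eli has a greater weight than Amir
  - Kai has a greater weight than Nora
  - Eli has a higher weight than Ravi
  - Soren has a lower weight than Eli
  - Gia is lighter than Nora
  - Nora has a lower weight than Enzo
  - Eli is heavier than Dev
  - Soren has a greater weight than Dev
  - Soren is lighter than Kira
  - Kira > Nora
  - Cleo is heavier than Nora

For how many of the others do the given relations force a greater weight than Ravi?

6

From Ravi the given relations immediately reach Nora, Enzo, Kira, Kai, Eli.
From those, Cleo — 6 in total.
Nothing else is reachable above Ravi; 6 in all.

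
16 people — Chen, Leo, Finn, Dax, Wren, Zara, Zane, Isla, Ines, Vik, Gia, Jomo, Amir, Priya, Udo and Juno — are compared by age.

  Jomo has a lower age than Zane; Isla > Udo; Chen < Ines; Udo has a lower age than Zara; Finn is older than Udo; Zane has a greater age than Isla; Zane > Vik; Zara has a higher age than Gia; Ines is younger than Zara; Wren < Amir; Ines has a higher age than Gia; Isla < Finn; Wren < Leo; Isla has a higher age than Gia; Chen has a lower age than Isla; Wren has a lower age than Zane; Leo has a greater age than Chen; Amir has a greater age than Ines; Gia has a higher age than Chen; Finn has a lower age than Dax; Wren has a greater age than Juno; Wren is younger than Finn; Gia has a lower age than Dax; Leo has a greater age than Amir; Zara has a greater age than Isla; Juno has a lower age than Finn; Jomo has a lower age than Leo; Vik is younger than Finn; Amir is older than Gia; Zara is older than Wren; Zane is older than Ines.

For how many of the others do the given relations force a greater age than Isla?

4

Directly above Isla: Zara, Finn, Zane.
One step further: Dax (4 so far).
No other element is forced above Isla by the given relations, so the count is 4.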